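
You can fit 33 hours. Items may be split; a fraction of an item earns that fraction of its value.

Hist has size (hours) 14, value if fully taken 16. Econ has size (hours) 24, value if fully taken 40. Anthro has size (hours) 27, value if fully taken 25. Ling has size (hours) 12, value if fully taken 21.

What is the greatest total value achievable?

56

Best value per unit of size first: Ling 21/12≈1.75, Econ 40/24≈1.67, Hist 16/14≈1.14, Anthro 25/27≈0.926.
All 12 hours of Ling fit (value 21) — 21 remain.
Fill the last 21 hours with part of Econ: 21/24 of it earns 35.
Total value = 56.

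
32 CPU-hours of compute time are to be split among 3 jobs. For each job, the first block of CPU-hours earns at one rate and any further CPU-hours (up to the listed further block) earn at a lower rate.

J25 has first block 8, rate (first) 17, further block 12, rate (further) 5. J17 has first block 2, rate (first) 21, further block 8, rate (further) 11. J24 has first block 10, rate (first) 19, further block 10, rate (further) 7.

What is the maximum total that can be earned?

484

Treat each block as its own option and order by rate: J17/T1 21 > J24/T1 19 > J25/T1 17 > J17/T2 11 > J24/T2 7 > J25/T2 5.
J17 T1 at 21: fill all 2 ; 30 left.
Fill J24 T1 block (10 at 19) ; 20 left.
Fill J25 T1 block (8 at 17) ; 12 left.
Fill J17 T2 block (8 at 11) ; 4 left.
J24/T2: +4 of 10 at 7; pool empty.
Total = 21×2 + 19×10 + 17×8 + 11×8 + 7×4 = 484.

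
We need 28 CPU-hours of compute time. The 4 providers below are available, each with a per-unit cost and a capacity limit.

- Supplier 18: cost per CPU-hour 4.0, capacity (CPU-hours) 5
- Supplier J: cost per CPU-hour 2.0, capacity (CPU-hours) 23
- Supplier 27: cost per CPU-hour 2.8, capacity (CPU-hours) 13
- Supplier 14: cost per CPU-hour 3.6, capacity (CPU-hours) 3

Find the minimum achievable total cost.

60

Cheapest first:
Supplier J (2.0): use full 23 → 5 CPU-hours to go.
Supplier 27 at 2.8: take 5 of its 13 → requirement met.
Supplier 14, Supplier 18: unused.
Cost = 23×2.0 + 5×2.8 = 60.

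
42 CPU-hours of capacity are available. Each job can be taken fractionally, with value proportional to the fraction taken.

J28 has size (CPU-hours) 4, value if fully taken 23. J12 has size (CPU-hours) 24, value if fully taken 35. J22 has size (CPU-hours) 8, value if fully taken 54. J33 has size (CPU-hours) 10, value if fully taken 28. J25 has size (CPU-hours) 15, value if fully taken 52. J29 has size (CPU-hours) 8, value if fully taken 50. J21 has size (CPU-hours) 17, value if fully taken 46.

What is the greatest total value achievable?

Sort by value density: J22 54/8≈6.75, J29 50/8≈6.25, J28 23/4≈5.75, J25 52/15≈3.47, J33 28/10≈2.8, J21 46/17≈2.71, J12 35/24≈1.46.
J22: take in full, 8 CPU-hours for value 54 — 34 left.
All 8 CPU-hours of J29 fit (value 50) — 26 remain.
All 4 CPU-hours of J28 fit (value 23) — 22 remain.
J25: take in full, 15 CPU-hours for value 52 — 7 left.
Only 7 CPU-hours remain; take 7/10 of J33 for value 28×7/10 = 19.6.
Total value = 198.6.

198.6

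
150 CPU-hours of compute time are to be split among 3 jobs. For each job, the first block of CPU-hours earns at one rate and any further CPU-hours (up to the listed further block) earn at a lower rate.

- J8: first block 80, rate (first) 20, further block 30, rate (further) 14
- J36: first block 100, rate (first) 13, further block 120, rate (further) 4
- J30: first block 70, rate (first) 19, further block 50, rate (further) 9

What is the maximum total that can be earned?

Treat each block as its own option and order by rate: J8/T1 20 > J30/T1 19 > J8/T2 14 > J36/T1 13 > J30/T2 9 > J36/T2 4.
J8/T1 (20): +80 — 70 left.
J30/T1 (19): +70 — 0 left.
Total = 20×80 + 19×70 = 2930.

2930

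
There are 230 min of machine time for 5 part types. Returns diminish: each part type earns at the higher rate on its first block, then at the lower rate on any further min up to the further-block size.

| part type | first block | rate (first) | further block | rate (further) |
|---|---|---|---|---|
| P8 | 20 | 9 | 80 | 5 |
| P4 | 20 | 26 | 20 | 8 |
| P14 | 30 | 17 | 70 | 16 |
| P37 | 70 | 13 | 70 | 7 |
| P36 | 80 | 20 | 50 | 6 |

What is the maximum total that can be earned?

Rank every tier by rate: P4/T1 26 > P36/T1 20 > P14/T1 17 > P14/T2 16 > P37/T1 13 > P8/T1 9 > P4/T2 8 > P37/T2 7 > P36/T2 6 > P8/T2 5.
P4 T1 at 26: fill all 20 → 210 left.
P36 T1 at 20: fill all 80 → 130 left.
P14 T1 at 17: fill all 30 → 100 left.
Fill P14 T2 block (70 at 16) → 30 left.
P37 T1 at 13: only 30 left, fill 30.
Total = 26×20 + 20×80 + 17×30 + 16×70 + 13×30 = 4140.

4140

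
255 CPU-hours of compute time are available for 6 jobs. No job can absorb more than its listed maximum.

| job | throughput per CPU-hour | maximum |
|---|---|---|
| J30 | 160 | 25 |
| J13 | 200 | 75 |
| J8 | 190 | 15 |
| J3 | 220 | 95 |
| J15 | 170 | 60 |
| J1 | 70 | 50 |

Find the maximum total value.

50550

Order the jobs by throughput per CPU-hour: J3 220 > J13 200 > J8 190 > J15 170 > J30 160 > J1 70.
Give J3 95 to hit its cap of 95 ; 160 left.
J13: +75 to 75 (cap) ; 85 left.
Give J8 15 to hit its cap of 15 ; 70 left.
J15 takes 60 to reach its cap of 60 ; 10 left.
J30: +10 (room for 25) → 10. Pool exhausted.
Total = 160×10 + 200×75 + 190×15 + 220×95 + 170×60 = 50550.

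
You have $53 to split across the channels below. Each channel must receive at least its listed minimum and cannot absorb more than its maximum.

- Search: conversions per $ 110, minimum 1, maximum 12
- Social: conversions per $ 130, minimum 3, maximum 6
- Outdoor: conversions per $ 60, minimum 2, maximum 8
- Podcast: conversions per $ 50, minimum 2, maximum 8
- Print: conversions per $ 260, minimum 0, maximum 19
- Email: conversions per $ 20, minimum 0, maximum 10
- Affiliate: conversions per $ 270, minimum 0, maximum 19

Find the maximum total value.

Meeting every minimum uses 1+3+2+2+0+0+0 = 8 $, leaving 45.
Rank by conversions per $: Affiliate 270 > Print 260 > Social 130 > Search 110 > Outdoor 60 > Podcast 50 > Email 20.
Affiliate takes 19 more to reach its cap of 19 → 26 left.
Give Print 19 more to hit its cap of 19 → 7 left.
Give Social 3 more to hit its cap of 6 → 4 left.
Search has room for 11 more but only 4 remain, so it gets 5.
Total = 110×5 + 130×6 + 60×2 + 50×2 + 260×19 + 270×19 = 11620.

11620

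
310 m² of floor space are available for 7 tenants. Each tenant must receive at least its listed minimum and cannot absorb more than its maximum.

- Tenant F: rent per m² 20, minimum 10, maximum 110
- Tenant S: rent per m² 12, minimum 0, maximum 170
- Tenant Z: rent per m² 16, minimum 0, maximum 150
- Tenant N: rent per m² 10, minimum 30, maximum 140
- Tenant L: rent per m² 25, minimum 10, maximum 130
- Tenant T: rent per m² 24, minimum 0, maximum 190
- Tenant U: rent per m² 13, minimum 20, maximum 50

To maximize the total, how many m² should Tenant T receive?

Meeting every minimum uses 10+0+0+30+10+0+20 = 70 m², leaving 240.
Rank by rent per m²: Tenant L 25 > Tenant T 24 > Tenant F 20 > Tenant Z 16 > Tenant U 13 > Tenant S 12 > Tenant N 10.
Tenant L takes 120 more to reach its cap of 130 → 120 left.
Tenant T: +120 (room for 190) → 120. Pool exhausted.

120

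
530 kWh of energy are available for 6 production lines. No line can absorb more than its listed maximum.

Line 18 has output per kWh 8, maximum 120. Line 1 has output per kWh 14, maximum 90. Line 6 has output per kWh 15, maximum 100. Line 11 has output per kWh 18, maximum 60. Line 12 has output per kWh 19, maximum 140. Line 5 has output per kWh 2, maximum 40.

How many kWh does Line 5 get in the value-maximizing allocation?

Rank by output per kWh: Line 12 19 > Line 11 18 > Line 6 15 > Line 1 14 > Line 18 8 > Line 5 2.
Give Line 12 140 to hit its cap of 140 → 390 left.
Line 11 takes 60 to reach its cap of 60 → 330 left.
Line 6: +100 to 100 (cap) → 230 left.
Line 1: +90 to 90 (cap) → 140 left.
Line 18 takes 120 to reach its cap of 120 → 20 left.
Line 5 has room for 40 but only 20 remain, so it gets 20.

20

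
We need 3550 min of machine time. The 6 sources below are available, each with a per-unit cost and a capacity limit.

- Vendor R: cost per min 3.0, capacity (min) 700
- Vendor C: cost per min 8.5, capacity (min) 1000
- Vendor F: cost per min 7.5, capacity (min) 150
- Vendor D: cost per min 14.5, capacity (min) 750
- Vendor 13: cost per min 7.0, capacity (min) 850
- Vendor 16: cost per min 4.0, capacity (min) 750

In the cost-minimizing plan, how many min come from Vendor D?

Cheapest first:
Vendor R (3.0): use full 700 → 2850 min to go.
Take 750 from Vendor 16 at 4.0 → need 2100 more.
Vendor 13 at 7.0: take all 850 min → 1250 still needed.
Vendor F (7.5): use full 150 → 1100 min to go.
Vendor C at 8.5: take all 1000 min → 100 still needed.
Take 100 from Vendor D at 14.5 to finish.

100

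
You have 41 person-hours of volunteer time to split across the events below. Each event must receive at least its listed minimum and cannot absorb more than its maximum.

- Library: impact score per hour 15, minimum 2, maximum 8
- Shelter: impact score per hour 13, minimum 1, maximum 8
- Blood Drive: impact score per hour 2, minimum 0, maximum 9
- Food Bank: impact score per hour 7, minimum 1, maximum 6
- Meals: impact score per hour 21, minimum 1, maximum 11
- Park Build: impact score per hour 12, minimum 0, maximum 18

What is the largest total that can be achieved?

618

Meeting every minimum uses 2+1+0+1+1+0 = 5 person-hours, leaving 36.
Highest impact score per hour first: Meals 21 > Library 15 > Shelter 13 > Park Build 12 > Food Bank 7 > Blood Drive 2.
Meals takes 10 more to reach its cap of 11 ; 26 left.
Library: +6 to 8 (cap) ; 20 left.
Shelter: +7 to 8 (cap) ; 13 left.
Park Build has room for 18 more but only 13 remain, so it gets 13.
Total = 15×8 + 13×8 + 7×1 + 21×11 + 12×13 = 618.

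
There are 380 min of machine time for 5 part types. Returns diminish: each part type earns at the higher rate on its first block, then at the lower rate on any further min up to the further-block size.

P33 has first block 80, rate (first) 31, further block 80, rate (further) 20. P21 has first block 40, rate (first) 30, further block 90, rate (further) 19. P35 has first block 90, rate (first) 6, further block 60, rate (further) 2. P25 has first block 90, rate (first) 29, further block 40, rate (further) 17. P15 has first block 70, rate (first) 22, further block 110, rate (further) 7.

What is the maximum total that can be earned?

9810

Order all 10 blocks by rate: P33/T1 31 > P21/T1 30 > P25/T1 29 > P15/T1 22 > P33/T2 20 > P21/T2 19 > P25/T2 17 > P15/T2 7 > P35/T1 6 > P35/T2 2.
P33 T1 at 31: fill all 80 ; 300 left.
P21 T1 at 30: fill all 40 ; 260 left.
P25/T1 (29): +90 ; 170 left.
P15/T1 (22): +70 ; 100 left.
Fill P33 T2 block (80 at 20) ; 20 left.
20 remain; put them into P21 T2 at 19.
Total = 31×80 + 30×40 + 29×90 + 22×70 + 20×80 + 19×20 = 9810.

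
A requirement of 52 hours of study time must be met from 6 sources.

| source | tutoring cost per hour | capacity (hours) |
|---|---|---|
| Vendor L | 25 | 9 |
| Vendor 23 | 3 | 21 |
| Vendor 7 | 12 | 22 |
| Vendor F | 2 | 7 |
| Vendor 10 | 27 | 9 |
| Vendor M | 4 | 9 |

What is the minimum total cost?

Fill from the cheapest source first.
Vendor F (2): use full 7 ; 45 hours to go.
Vendor 23 (3): use full 21 ; 24 hours to go.
Vendor M at 4: take all 9 hours ; 15 still needed.
Vendor 7 (12): take the remaining 15 ; done.
Vendor L, Vendor 10: unused.
Cost = 7×2 + 21×3 + 9×4 + 15×12 = 293.

293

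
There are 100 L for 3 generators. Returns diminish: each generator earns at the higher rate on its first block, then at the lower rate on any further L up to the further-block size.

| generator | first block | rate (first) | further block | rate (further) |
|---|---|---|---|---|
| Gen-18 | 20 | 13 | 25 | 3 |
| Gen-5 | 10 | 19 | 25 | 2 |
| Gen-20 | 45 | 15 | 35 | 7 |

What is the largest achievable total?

Treat each block as its own option and order by rate: Gen-5/T1 19 > Gen-20/T1 15 > Gen-18/T1 13 > Gen-20/T2 7 > Gen-18/T2 3 > Gen-5/T2 2.
Gen-5/T1 (19): +10 → 90 left.
Fill Gen-20 T1 block (45 at 15) → 45 left.
Fill Gen-18 T1 block (20 at 13) → 25 left.
Gen-20 T2 at 7: only 25 left, fill 25.
Total = 19×10 + 15×45 + 13×20 + 7×25 = 1300.

1300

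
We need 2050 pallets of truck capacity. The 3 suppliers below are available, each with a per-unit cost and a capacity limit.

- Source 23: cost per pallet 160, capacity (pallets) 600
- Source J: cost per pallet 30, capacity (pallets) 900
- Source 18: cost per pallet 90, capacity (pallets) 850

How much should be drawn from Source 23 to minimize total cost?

300

Use suppliers in increasing cost order.
Source J at 30: take all 900 pallets ; 1150 still needed.
Source 18 (90): use full 850 ; 300 pallets to go.
Source 23 at 160: take 300 of its 600 ; requirement met.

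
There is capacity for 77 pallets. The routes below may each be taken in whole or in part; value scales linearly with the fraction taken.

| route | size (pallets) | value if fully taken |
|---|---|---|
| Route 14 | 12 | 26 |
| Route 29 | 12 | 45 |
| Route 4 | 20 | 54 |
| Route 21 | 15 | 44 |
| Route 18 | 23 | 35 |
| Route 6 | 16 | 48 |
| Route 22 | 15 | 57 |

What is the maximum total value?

Sort by value density: Route 22 57/15≈3.8, Route 29 45/12≈3.75, Route 6 48/16≈3, Route 21 44/15≈2.93, Route 4 54/20≈2.7, Route 14 26/12≈2.17, Route 18 35/23≈1.52.
All 15 pallets of Route 22 fit (value 57) → 62 remain.
Route 29: take in full, 12 pallets for value 45 → 50 left.
Route 6: take in full, 16 pallets for value 48 → 34 left.
Take all of Route 21 (15 pallets, value 44) → 19 pallets left.
Fill the last 19 pallets with part of Route 4: 19/20 of it earns 51.3.
Total value = 245.3.

245.3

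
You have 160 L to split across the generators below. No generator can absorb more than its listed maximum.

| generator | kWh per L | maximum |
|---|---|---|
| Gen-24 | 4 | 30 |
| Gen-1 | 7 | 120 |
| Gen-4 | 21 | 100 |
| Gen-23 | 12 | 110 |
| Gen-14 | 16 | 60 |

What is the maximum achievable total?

Rank by kWh per L: Gen-4 21 > Gen-14 16 > Gen-23 12 > Gen-1 7 > Gen-24 4.
Gen-4: +100 to 100 (cap) → 60 left.
Give Gen-14 60 to hit its cap of 60 → 0 left.
Total = 21×100 + 16×60 = 3060.

3060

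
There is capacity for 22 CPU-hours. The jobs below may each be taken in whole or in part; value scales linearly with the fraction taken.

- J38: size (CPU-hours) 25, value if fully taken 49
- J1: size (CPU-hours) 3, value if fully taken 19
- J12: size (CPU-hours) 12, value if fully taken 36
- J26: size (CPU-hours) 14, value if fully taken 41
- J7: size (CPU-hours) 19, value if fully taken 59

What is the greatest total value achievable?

Rank by value-to-size ratio: J1 19/3≈6.33, J7 59/19≈3.11, J12 36/12≈3, J26 41/14≈2.93, J38 49/25≈1.96.
All 3 CPU-hours of J1 fit (value 19) → 19 remain.
J7: take in full, 19 CPU-hours for value 59 → 0 left.
Total value = 78.

78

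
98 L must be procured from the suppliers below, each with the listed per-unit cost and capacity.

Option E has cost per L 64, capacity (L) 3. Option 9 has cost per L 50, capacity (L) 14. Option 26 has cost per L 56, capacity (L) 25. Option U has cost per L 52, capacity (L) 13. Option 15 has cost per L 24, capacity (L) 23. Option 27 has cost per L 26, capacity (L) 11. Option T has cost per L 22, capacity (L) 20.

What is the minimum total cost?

Fill from the cheapest supplier first.
Take 20 from Option T at 22 ; need 78 more.
Option 15 at 24: take all 23 L ; 55 still needed.
Option 27 at 26: take all 11 L ; 44 still needed.
Take 14 from Option 9 at 50 ; need 30 more.
Option U (52): use full 13 ; 17 L to go.
Option 26 at 56: take 17 of its 25 ; requirement met.
Option E: unused.
Cost = 20×22 + 23×24 + 11×26 + 14×50 + 13×52 + 17×56 = 3606.

3606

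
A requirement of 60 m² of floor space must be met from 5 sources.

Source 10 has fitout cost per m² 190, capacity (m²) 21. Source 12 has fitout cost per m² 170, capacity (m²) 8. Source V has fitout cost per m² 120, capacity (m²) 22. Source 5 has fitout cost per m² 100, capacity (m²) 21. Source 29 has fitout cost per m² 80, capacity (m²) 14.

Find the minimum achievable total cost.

6370

Use sources in increasing cost order.
Source 29 (80): use full 14 → 46 m² to go.
Take 21 from Source 5 at 100 → need 25 more.
Source V (120): use full 22 → 3 m² to go.
Source 12 (170): take the remaining 3 → done.
Source 10: unused.
Cost = 14×80 + 21×100 + 22×120 + 3×170 = 6370.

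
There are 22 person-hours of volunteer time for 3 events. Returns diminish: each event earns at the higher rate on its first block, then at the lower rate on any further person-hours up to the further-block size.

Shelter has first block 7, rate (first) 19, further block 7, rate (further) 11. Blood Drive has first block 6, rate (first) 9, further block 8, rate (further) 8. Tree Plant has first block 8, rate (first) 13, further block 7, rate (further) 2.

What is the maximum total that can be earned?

314

Rank every tier by rate: Shelter/T1 19 > Tree Plant/T1 13 > Shelter/T2 11 > Blood Drive/T1 9 > Blood Drive/T2 8 > Tree Plant/T2 2.
Shelter/T1 (19): +7 — 15 left.
Tree Plant T1 at 13: fill all 8 — 7 left.
Shelter/T2 (11): +7 — 0 left.
Total = 19×7 + 13×8 + 11×7 = 314.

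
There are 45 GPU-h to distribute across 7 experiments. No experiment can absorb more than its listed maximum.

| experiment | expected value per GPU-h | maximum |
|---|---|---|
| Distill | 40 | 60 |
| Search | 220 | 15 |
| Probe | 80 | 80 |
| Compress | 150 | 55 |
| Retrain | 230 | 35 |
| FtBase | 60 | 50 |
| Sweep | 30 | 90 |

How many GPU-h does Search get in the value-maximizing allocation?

Rank by expected value per GPU-h: Retrain 230 > Search 220 > Compress 150 > Probe 80 > FtBase 60 > Distill 40 > Sweep 30.
Give Retrain 35 to hit its cap of 35 → 10 left.
Only 10 left; Search takes them to reach 10.

10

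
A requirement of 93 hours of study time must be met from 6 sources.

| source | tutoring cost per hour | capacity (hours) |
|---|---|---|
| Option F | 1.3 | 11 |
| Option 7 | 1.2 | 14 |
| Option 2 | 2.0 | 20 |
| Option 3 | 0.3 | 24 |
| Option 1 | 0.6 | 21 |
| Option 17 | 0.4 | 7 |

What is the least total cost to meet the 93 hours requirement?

85.7

Use sources in increasing cost order.
Option 3 (0.3): use full 24 → 69 hours to go.
Option 17 (0.4): use full 7 → 62 hours to go.
Option 1 (0.6): use full 21 → 41 hours to go.
Option 7 at 1.2: take all 14 hours → 27 still needed.
Option F at 1.3: take all 11 hours → 16 still needed.
Option 2 at 2.0: take 16 of its 20 → requirement met.
Cost = 24×0.3 + 7×0.4 + 21×0.6 + 14×1.2 + 11×1.3 + 16×2.0 = 85.7.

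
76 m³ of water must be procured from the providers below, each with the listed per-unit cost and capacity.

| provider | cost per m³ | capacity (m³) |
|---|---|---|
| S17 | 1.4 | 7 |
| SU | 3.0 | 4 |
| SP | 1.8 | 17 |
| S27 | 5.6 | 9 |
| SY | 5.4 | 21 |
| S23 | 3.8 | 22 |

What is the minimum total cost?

277.4

Cheapest first:
Take 7 from S17 at 1.4 — need 69 more.
Take 17 from SP at 1.8 — need 52 more.
SU (3.0): use full 4 — 48 m³ to go.
Take 22 from S23 at 3.8 — need 26 more.
SY at 5.4: take all 21 m³ — 5 still needed.
Take 5 from S27 at 5.6 to finish.
Cost = 7×1.4 + 17×1.8 + 4×3.0 + 22×3.8 + 21×5.4 + 5×5.6 = 277.4.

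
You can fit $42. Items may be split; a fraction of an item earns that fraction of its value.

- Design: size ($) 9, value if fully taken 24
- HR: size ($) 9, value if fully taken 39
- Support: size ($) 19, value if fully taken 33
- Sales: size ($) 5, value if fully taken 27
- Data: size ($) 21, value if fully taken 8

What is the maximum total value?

123

Sort by value density: Sales 27/5≈5.4, HR 39/9≈4.33, Design 24/9≈2.67, Support 33/19≈1.74, Data 8/21≈0.381.
All 5 $ of Sales fit (value 27) — 37 remain.
Take all of HR (9 $, value 39) — 28 $ left.
Take all of Design (9 $, value 24) — 19 $ left.
Take all of Support (19 $, value 33) — 0 $ left.
Total value = 123.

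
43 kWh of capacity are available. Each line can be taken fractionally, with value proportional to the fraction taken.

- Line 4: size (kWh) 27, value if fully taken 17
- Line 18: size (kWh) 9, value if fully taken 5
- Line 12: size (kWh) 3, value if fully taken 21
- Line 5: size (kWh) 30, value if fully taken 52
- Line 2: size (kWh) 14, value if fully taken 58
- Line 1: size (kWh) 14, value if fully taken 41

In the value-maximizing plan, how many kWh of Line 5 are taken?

12

Sort by value density: Line 12 21/3≈7, Line 2 58/14≈4.14, Line 1 41/14≈2.93, Line 5 52/30≈1.73, Line 4 17/27≈0.63, Line 18 5/9≈0.556.
All 3 kWh of Line 12 fit (value 21) — 40 remain.
All 14 kWh of Line 2 fit (value 58) — 26 remain.
Take all of Line 1 (14 kWh, value 41) — 12 kWh left.
Only 12 kWh remain; take 12/30 of Line 5 for value 52×12/30 = 20.8.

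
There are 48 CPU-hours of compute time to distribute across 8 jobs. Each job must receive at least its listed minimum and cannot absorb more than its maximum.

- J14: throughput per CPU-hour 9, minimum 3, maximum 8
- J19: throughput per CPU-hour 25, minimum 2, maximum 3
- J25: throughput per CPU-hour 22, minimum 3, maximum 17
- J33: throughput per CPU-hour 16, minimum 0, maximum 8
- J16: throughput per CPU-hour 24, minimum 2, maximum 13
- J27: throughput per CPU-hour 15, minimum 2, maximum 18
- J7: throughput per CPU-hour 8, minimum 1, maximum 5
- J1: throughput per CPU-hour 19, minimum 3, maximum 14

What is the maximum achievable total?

Meeting every minimum uses 3+2+3+0+2+2+1+3 = 16 CPU-hours, leaving 32.
Order the jobs by throughput per CPU-hour: J19 25 > J16 24 > J25 22 > J1 19 > J33 16 > J27 15 > J14 9 > J7 8.
J19: +1 to 3 (cap) ; 31 left.
J16: +11 to 13 (cap) ; 20 left.
J25: +14 to 17 (cap) ; 6 left.
J1: +6 (room for 11) → 9. Pool exhausted.
Total = 9×3 + 25×3 + 22×17 + 24×13 + 15×2 + 8×1 + 19×9 = 997.

997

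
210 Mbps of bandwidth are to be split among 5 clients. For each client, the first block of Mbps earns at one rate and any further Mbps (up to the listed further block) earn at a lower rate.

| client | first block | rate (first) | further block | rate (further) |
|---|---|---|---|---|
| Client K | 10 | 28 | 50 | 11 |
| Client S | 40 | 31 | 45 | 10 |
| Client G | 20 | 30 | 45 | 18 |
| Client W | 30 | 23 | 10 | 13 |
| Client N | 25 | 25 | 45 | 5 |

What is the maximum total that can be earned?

Treat each block as its own option and order by rate: Client S/first 31 > Client G/first 30 > Client K/first 28 > Client N/first 25 > Client W/first 23 > Client G/second 18 > Client W/second 13 > Client K/second 11 > Client S/second 10 > Client N/second 5.
Client S first at 31: fill all 40 → 170 left.
Client G/first (30): +20 → 150 left.
Client K/first (28): +10 → 140 left.
Fill Client N first block (25 at 25) → 115 left.
Client W first at 23: fill all 30 → 85 left.
Client G second at 18: fill all 45 → 40 left.
Client W second at 13: fill all 10 → 30 left.
Client K/second: +30 of 50 at 11; pool empty.
Total = 31×40 + 30×20 + 28×10 + 25×25 + 23×30 + 18×45 + 13×10 + 11×30 = 4705.

4705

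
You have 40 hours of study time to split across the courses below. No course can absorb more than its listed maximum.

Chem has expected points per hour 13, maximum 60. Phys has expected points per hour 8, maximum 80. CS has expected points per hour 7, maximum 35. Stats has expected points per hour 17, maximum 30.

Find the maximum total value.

640

Rank by expected points per hour: Stats 17 > Chem 13 > Phys 8 > CS 7.
Stats: +30 to 30 (cap) — 10 left.
Chem has room for 60 but only 10 remain, so it gets 10.
Total = 13×10 + 17×30 = 640.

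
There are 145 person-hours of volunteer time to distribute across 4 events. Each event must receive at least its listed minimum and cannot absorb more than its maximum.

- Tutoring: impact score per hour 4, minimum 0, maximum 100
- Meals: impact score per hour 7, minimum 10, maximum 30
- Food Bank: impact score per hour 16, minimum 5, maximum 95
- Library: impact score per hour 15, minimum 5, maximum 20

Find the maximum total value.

2030

Meeting every minimum uses 0+10+5+5 = 20 person-hours, leaving 125.
Order the events by impact score per hour: Food Bank 16 > Library 15 > Meals 7 > Tutoring 4.
Food Bank takes 90 more to reach its cap of 95 → 35 left.
Library takes 15 more to reach its cap of 20 → 20 left.
Meals takes 20 more to reach its cap of 30 → 0 left.
Total = 7×30 + 16×95 + 15×20 = 2030.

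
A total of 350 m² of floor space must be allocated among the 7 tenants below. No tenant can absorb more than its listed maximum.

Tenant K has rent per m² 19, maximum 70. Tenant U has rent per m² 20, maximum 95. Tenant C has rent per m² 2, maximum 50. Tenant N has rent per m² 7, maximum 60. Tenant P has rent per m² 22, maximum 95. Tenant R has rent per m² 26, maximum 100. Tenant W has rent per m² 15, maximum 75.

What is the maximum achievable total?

Rank by rent per m²: Tenant R 26 > Tenant P 22 > Tenant U 20 > Tenant K 19 > Tenant W 15 > Tenant N 7 > Tenant C 2.
Give Tenant R 100 to hit its cap of 100 ; 250 left.
Tenant P: +95 to 95 (cap) ; 155 left.
Give Tenant U 95 to hit its cap of 95 ; 60 left.
Only 60 left; Tenant K takes them to reach 60.
Total = 19×60 + 20×95 + 22×95 + 26×100 = 7730.

7730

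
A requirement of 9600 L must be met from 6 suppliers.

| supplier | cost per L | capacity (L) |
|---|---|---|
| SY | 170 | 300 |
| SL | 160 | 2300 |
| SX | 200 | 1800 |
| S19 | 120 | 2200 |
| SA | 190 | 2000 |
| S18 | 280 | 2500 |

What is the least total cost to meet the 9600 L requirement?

1703000

Cheapest first:
S19 (120): use full 2200 ; 7400 L to go.
SL at 160: take all 2300 L ; 5100 still needed.
SY at 170: take all 300 L ; 4800 still needed.
SA at 190: take all 2000 L ; 2800 still needed.
SX at 200: take all 1800 L ; 1000 still needed.
S18 (280): take the remaining 1000 ; done.
Cost = 2200×120 + 2300×160 + 300×170 + 2000×190 + 1800×200 + 1000×280 = 1703000.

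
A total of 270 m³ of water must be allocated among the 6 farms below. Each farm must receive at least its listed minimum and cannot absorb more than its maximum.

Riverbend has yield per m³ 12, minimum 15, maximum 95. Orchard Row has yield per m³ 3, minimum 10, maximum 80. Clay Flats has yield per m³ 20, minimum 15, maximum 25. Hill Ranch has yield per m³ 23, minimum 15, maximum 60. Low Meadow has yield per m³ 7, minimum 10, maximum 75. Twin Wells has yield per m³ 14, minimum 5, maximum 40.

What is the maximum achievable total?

Meeting every minimum uses 15+10+15+15+10+5 = 70 m³, leaving 200.
Highest yield per m³ first: Hill Ranch 23 > Clay Flats 20 > Twin Wells 14 > Riverbend 12 > Low Meadow 7 > Orchard Row 3.
Hill Ranch: +45 to 60 (cap) ; 155 left.
Clay Flats takes 10 more to reach its cap of 25 ; 145 left.
Give Twin Wells 35 more to hit its cap of 40 ; 110 left.
Riverbend takes 80 more to reach its cap of 95 ; 30 left.
Low Meadow: +30 (room for 65) → 40. Pool exhausted.
Total = 12×95 + 3×10 + 20×25 + 23×60 + 7×40 + 14×40 = 3890.

3890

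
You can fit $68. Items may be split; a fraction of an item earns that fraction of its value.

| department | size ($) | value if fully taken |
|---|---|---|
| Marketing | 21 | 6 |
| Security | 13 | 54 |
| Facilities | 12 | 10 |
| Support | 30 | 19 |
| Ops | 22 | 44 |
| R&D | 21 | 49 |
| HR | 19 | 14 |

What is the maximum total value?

Sort by value density: Security 54/13≈4.15, R&D 49/21≈2.33, Ops 44/22≈2, Facilities 10/12≈0.833, HR 14/19≈0.737, Support 19/30≈0.633, Marketing 6/21≈0.286.
Security: take in full, 13 $ for value 54 ; 55 left.
Take all of R&D (21 $, value 49) ; 34 $ left.
Ops: take in full, 22 $ for value 44 ; 12 left.
All 12 $ of Facilities fit (value 10) ; 0 remain.
Total value = 157.

157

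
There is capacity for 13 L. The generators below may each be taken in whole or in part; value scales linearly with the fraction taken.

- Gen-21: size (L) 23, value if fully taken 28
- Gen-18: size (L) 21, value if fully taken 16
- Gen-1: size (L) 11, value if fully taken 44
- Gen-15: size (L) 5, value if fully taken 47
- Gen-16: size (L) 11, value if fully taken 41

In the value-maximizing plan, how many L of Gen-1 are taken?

8

Best value per unit of size first: Gen-15 47/5≈9.4, Gen-1 44/11≈4, Gen-16 41/11≈3.73, Gen-21 28/23≈1.22, Gen-18 16/21≈0.762.
Gen-15: take in full, 5 L for value 47 — 8 left.
8 L left: a 8/11 share of Gen-1 gives 44×8/11 = 32.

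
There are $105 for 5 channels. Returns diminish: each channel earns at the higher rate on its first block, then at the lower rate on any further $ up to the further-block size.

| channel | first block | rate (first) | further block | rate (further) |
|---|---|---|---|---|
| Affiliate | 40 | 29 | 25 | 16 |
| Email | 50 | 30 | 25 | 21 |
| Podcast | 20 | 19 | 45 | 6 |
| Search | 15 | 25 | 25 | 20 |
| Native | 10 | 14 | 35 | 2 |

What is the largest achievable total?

3035

Treat each block as its own option and order by rate: Email/first 30 > Affiliate/first 29 > Search/first 25 > Email/second 21 > Search/second 20 > Podcast/first 19 > Affiliate/second 16 > Native/first 14 > Podcast/second 6 > Native/second 2.
Email/first (30): +50 → 55 left.
Affiliate first at 29: fill all 40 → 15 left.
Fill Search first block (15 at 25) → 0 left.
Total = 30×50 + 29×40 + 25×15 = 3035.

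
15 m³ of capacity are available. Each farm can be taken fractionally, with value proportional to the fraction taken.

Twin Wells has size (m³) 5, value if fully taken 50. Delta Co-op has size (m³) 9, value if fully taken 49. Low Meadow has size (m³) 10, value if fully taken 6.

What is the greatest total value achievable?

99.6

Sort by value density: Twin Wells 50/5≈10, Delta Co-op 49/9≈5.44, Low Meadow 6/10≈0.6.
Take all of Twin Wells (5 m³, value 50) — 10 m³ left.
All 9 m³ of Delta Co-op fit (value 49) — 1 remain.
Fill the last 1 m³ with part of Low Meadow: 1/10 of it earns 0.6.
Total value = 99.6.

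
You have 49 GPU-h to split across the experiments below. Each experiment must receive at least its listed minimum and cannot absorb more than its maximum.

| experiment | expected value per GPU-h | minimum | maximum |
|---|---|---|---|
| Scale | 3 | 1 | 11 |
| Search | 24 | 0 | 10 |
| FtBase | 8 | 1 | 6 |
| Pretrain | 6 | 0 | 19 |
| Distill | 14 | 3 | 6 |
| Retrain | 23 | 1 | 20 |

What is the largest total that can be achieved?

Meeting every minimum uses 1+0+1+0+3+1 = 6 GPU-h, leaving 43.
Highest expected value per GPU-h first: Search 24 > Retrain 23 > Distill 14 > FtBase 8 > Pretrain 6 > Scale 3.
Search: +10 to 10 (cap) → 33 left.
Retrain: +19 to 20 (cap) → 14 left.
Distill takes 3 more to reach its cap of 6 → 11 left.
FtBase: +5 to 6 (cap) → 6 left.
Only 6 left; Pretrain takes them to reach 6.
Total = 3×1 + 24×10 + 8×6 + 6×6 + 14×6 + 23×20 = 871.

871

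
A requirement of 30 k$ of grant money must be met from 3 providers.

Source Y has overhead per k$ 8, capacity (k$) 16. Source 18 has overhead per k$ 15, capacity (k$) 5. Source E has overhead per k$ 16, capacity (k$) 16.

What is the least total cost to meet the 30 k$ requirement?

Fill from the cheapest provider first.
Source Y at 8: take all 16 k$ — 14 still needed.
Take 5 from Source 18 at 15 — need 9 more.
Source E (16): take the remaining 9 — done.
Cost = 16×8 + 5×15 + 9×16 = 347.

347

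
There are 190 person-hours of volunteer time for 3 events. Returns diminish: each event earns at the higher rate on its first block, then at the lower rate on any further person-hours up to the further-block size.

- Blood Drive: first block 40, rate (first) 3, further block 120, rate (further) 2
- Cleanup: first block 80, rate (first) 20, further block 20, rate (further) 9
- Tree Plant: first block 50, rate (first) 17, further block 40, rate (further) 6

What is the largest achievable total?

2870

Rank every tier by rate: Cleanup/first 20 > Tree Plant/first 17 > Cleanup/second 9 > Tree Plant/second 6 > Blood Drive/first 3 > Blood Drive/second 2.
Fill Cleanup first block (80 at 20) ; 110 left.
Fill Tree Plant first block (50 at 17) ; 60 left.
Cleanup/second (9): +20 ; 40 left.
Tree Plant/second (6): +40 ; 0 left.
Total = 20×80 + 17×50 + 9×20 + 6×40 = 2870.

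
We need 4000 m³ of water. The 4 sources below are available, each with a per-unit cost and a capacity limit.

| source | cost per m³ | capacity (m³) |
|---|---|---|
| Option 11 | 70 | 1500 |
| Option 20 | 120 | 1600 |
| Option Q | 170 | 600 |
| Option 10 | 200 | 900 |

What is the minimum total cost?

459000

Cheapest first:
Option 11 (70): use full 1500 → 2500 m³ to go.
Take 1600 from Option 20 at 120 → need 900 more.
Option Q at 170: take all 600 m³ → 300 still needed.
Option 10 at 200: take 300 of its 900 → requirement met.
Cost = 1500×70 + 1600×120 + 600×170 + 300×200 = 459000.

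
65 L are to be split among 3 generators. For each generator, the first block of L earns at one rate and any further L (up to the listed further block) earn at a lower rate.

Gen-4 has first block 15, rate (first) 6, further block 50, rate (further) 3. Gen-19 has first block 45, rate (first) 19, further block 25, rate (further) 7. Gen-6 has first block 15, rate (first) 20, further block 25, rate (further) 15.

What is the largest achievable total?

1230

Treat each block as its own option and order by rate: Gen-6/first 20 > Gen-19/first 19 > Gen-6/second 15 > Gen-19/second 7 > Gen-4/first 6 > Gen-4/second 3.
Fill Gen-6 first block (15 at 20) ; 50 left.
Fill Gen-19 first block (45 at 19) ; 5 left.
Gen-6/second: +5 of 25 at 15; pool empty.
Total = 20×15 + 19×45 + 15×5 = 1230.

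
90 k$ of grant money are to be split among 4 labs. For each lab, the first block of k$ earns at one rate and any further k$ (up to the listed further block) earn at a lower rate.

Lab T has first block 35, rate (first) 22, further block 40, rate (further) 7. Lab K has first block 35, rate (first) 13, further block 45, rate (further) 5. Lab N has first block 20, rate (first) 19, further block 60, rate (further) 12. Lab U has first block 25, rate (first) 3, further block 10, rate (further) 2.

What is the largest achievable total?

Treat each block as its own option and order by rate: Lab T/tier1 22 > Lab N/tier1 19 > Lab K/tier1 13 > Lab N/tier2 12 > Lab T/tier2 7 > Lab K/tier2 5 > Lab U/tier1 3 > Lab U/tier2 2.
Fill Lab T tier1 block (35 at 22) → 55 left.
Fill Lab N tier1 block (20 at 19) → 35 left.
Lab K/tier1 (13): +35 → 0 left.
Total = 22×35 + 19×20 + 13×35 = 1605.

1605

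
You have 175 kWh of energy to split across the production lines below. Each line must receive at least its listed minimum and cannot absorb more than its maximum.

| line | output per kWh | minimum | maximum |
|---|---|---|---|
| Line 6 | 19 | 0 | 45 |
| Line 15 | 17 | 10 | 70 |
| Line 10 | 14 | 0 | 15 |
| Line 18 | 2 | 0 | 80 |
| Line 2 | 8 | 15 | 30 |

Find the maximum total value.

2525

Meeting every minimum uses 0+10+0+0+15 = 25 kWh, leaving 150.
Order the production lines by output per kWh: Line 6 19 > Line 15 17 > Line 10 14 > Line 2 8 > Line 18 2.
Line 6 takes 45 more to reach its cap of 45 → 105 left.
Line 15: +60 to 70 (cap) → 45 left.
Line 10: +15 to 15 (cap) → 30 left.
Line 2: +15 to 30 (cap) → 15 left.
Only 15 left; Line 18 takes them to reach 15.
Total = 19×45 + 17×70 + 14×15 + 2×15 + 8×30 = 2525.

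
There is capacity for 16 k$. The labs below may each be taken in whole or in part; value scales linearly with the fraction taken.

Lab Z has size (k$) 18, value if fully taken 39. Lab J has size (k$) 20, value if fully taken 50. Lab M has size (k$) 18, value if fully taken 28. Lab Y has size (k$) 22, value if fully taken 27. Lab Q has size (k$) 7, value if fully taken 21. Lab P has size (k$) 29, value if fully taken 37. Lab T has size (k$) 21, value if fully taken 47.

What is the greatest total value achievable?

43.5

Best value per unit of size first: Lab Q 21/7≈3, Lab J 50/20≈2.5, Lab T 47/21≈2.24, Lab Z 39/18≈2.17, Lab M 28/18≈1.56, Lab P 37/29≈1.28, Lab Y 27/22≈1.23.
All 7 k$ of Lab Q fit (value 21) — 9 remain.
9 k$ left: a 9/20 share of Lab J gives 50×9/20 = 22.5.
Total value = 43.5.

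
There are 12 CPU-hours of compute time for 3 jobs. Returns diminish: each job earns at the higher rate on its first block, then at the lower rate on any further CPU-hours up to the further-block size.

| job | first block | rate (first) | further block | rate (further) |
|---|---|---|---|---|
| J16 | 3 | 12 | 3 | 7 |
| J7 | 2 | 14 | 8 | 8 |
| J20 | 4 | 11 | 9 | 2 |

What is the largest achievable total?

Rank every tier by rate: J7/tier1 14 > J16/tier1 12 > J20/tier1 11 > J7/tier2 8 > J16/tier2 7 > J20/tier2 2.
J7 tier1 at 14: fill all 2 — 10 left.
J16 tier1 at 12: fill all 3 — 7 left.
Fill J20 tier1 block (4 at 11) — 3 left.
J7 tier2 at 8: only 3 left, fill 3.
Total = 14×2 + 12×3 + 11×4 + 8×3 = 132.

132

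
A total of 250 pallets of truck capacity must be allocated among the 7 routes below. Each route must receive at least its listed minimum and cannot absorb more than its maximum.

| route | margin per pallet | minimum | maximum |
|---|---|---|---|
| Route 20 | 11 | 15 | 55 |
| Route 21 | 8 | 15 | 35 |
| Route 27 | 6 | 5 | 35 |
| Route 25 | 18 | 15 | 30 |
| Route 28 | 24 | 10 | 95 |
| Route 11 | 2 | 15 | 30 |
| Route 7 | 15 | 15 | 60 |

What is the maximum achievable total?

4230

Meeting every minimum uses 15+15+5+15+10+15+15 = 90 pallets, leaving 160.
Highest margin per pallet first: Route 28 24 > Route 25 18 > Route 7 15 > Route 20 11 > Route 21 8 > Route 27 6 > Route 11 2.
Give Route 28 85 more to hit its cap of 95 — 75 left.
Route 25 takes 15 more to reach its cap of 30 — 60 left.
Give Route 7 45 more to hit its cap of 60 — 15 left.
Route 20 has room for 40 more but only 15 remain, so it gets 30.
Total = 11×30 + 8×15 + 6×5 + 18×30 + 24×95 + 2×15 + 15×60 = 4230.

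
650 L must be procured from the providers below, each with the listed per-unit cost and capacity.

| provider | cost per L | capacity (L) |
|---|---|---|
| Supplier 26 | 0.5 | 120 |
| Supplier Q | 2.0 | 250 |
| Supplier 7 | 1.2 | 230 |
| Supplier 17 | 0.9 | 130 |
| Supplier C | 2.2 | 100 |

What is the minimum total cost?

793

Cheapest first:
Supplier 26 (0.5): use full 120 — 530 L to go.
Take 130 from Supplier 17 at 0.9 — need 400 more.
Supplier 7 (1.2): use full 230 — 170 L to go.
Supplier Q (2.0): take the remaining 170 — done.
Supplier C: unused.
Cost = 120×0.5 + 130×0.9 + 230×1.2 + 170×2.0 = 793.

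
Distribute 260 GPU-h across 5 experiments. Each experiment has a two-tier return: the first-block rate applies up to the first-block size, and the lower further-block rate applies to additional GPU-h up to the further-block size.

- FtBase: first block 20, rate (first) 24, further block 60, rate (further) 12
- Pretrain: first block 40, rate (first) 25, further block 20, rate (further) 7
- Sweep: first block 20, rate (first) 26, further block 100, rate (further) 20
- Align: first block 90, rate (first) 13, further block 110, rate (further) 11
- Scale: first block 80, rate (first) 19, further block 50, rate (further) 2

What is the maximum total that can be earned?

5520

Treat each block as its own option and order by rate: Sweep/first 26 > Pretrain/first 25 > FtBase/first 24 > Sweep/second 20 > Scale/first 19 > Align/first 13 > FtBase/second 12 > Align/second 11 > Pretrain/second 7 > Scale/second 2.
Fill Sweep first block (20 at 26) → 240 left.
Pretrain/first (25): +40 → 200 left.
FtBase first at 24: fill all 20 → 180 left.
Fill Sweep second block (100 at 20) → 80 left.
Scale first at 19: fill all 80 → 0 left.
Total = 26×20 + 25×40 + 24×20 + 20×100 + 19×80 = 5520.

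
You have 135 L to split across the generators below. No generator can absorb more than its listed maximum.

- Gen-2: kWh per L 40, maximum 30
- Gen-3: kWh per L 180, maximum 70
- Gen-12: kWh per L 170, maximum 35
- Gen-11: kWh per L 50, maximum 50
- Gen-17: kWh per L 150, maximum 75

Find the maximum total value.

23050

Order the generators by kWh per L: Gen-3 180 > Gen-12 170 > Gen-17 150 > Gen-11 50 > Gen-2 40.
Give Gen-3 70 to hit its cap of 70 → 65 left.
Give Gen-12 35 to hit its cap of 35 → 30 left.
Only 30 left; Gen-17 takes them to reach 30.
Total = 180×70 + 170×35 + 150×30 = 23050.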